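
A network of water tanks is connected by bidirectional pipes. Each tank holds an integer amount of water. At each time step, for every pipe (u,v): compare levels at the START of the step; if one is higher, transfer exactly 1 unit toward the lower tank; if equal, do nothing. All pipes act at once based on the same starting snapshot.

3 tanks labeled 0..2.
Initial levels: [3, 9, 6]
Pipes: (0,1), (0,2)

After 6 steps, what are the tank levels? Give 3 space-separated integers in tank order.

Step 1: flows [1->0,2->0] -> levels [5 8 5]
Step 2: flows [1->0,0=2] -> levels [6 7 5]
Step 3: flows [1->0,0->2] -> levels [6 6 6]
Step 4: flows [0=1,0=2] -> levels [6 6 6]
  -> stable; steps 5..6 unchanged -> [6 6 6]

Answer: 6 6 6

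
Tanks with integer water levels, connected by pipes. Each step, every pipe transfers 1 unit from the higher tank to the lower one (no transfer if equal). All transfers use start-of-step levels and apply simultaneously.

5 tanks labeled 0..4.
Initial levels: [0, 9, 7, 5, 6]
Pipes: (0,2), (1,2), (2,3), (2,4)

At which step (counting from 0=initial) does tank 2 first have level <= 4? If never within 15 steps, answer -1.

Answer: 3

Derivation:
Step 1: flows [2->0,1->2,2->3,2->4] -> levels [1 8 5 6 7]
Step 2: flows [2->0,1->2,3->2,4->2] -> levels [2 7 7 5 6]
Step 3: flows [2->0,1=2,2->3,2->4] -> levels [3 7 4 6 7]
Tank 2 first reaches <=4 at step 3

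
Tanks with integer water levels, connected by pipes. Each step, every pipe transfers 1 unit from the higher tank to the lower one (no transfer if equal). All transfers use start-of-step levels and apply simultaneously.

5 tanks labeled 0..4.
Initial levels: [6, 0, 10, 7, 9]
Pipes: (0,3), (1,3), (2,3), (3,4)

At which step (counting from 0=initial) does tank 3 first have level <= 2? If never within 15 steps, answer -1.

Step 1: flows [3->0,3->1,2->3,4->3] -> levels [7 1 9 7 8]
Step 2: flows [0=3,3->1,2->3,4->3] -> levels [7 2 8 8 7]
Step 3: flows [3->0,3->1,2=3,3->4] -> levels [8 3 8 5 8]
Step 4: flows [0->3,3->1,2->3,4->3] -> levels [7 4 7 7 7]
Step 5: flows [0=3,3->1,2=3,3=4] -> levels [7 5 7 6 7]
Step 6: flows [0->3,3->1,2->3,4->3] -> levels [6 6 6 8 6]
Step 7: flows [3->0,3->1,3->2,3->4] -> levels [7 7 7 4 7]
Step 8: flows [0->3,1->3,2->3,4->3] -> levels [6 6 6 8 6]
  -> period-2 cycle (repeats step 6); tank 3 never drops to <=2
Tank 3 never reaches <=2 within 15 steps

Answer: -1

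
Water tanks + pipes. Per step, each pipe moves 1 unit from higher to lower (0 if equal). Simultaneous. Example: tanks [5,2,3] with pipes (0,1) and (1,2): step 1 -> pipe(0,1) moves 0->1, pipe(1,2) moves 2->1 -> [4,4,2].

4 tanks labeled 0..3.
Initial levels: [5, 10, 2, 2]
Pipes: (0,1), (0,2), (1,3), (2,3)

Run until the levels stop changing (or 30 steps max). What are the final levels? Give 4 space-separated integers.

Step 1: flows [1->0,0->2,1->3,2=3] -> levels [5 8 3 3]
Step 2: flows [1->0,0->2,1->3,2=3] -> levels [5 6 4 4]
Step 3: flows [1->0,0->2,1->3,2=3] -> levels [5 4 5 5]
Step 4: flows [0->1,0=2,3->1,2=3] -> levels [4 6 5 4]
Step 5: flows [1->0,2->0,1->3,2->3] -> levels [6 4 3 6]
Step 6: flows [0->1,0->2,3->1,3->2] -> levels [4 6 5 4]
  -> period-2 cycle: step 6 state = step 4 state; never stabilizes
  -> state at step 30: (30-4) mod 2 = 0, same as step 4 -> [4 6 5 4]

Answer: 4 6 5 4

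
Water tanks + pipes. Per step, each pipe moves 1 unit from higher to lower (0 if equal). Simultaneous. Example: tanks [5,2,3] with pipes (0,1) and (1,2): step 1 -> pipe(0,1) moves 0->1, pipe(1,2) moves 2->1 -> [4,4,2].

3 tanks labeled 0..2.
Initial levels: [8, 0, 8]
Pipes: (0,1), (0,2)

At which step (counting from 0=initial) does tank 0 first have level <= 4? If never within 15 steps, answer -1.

Step 1: flows [0->1,0=2] -> levels [7 1 8]
Step 2: flows [0->1,2->0] -> levels [7 2 7]
Step 3: flows [0->1,0=2] -> levels [6 3 7]
Step 4: flows [0->1,2->0] -> levels [6 4 6]
Step 5: flows [0->1,0=2] -> levels [5 5 6]
Step 6: flows [0=1,2->0] -> levels [6 5 5]
Step 7: flows [0->1,0->2] -> levels [4 6 6]
Tank 0 first reaches <=4 at step 7

Answer: 7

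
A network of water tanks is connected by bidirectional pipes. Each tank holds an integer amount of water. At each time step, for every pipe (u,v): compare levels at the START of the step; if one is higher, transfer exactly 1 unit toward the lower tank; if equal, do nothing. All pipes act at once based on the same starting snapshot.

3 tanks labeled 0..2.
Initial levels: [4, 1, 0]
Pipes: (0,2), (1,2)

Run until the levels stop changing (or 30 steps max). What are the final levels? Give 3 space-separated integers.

Answer: 1 1 3

Derivation:
Step 1: flows [0->2,1->2] -> levels [3 0 2]
Step 2: flows [0->2,2->1] -> levels [2 1 2]
Step 3: flows [0=2,2->1] -> levels [2 2 1]
Step 4: flows [0->2,1->2] -> levels [1 1 3]
Step 5: flows [2->0,2->1] -> levels [2 2 1]
  -> period-2 cycle: step 5 state = step 3 state; never stabilizes
  -> state at step 30: (30-3) mod 2 = 1, same as step 4 -> [1 1 3]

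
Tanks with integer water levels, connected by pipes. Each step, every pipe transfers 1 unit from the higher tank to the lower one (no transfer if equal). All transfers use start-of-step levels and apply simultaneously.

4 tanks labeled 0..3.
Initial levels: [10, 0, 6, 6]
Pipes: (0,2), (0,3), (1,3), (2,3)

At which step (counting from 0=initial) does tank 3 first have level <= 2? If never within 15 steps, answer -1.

Step 1: flows [0->2,0->3,3->1,2=3] -> levels [8 1 7 6]
Step 2: flows [0->2,0->3,3->1,2->3] -> levels [6 2 7 7]
Step 3: flows [2->0,3->0,3->1,2=3] -> levels [8 3 6 5]
Step 4: flows [0->2,0->3,3->1,2->3] -> levels [6 4 6 6]
Step 5: flows [0=2,0=3,3->1,2=3] -> levels [6 5 6 5]
Step 6: flows [0=2,0->3,1=3,2->3] -> levels [5 5 5 7]
Step 7: flows [0=2,3->0,3->1,3->2] -> levels [6 6 6 4]
Step 8: flows [0=2,0->3,1->3,2->3] -> levels [5 5 5 7]
  -> period-2 cycle (repeats step 6); tank 3 never drops to <=2
Tank 3 never reaches <=2 within 15 steps

Answer: -1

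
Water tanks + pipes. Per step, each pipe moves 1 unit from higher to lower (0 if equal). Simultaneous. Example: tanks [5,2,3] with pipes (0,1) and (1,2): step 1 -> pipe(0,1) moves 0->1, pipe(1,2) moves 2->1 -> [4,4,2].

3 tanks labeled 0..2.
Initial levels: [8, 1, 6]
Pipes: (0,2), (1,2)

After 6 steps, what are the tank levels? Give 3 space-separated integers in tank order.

Step 1: flows [0->2,2->1] -> levels [7 2 6]
Step 2: flows [0->2,2->1] -> levels [6 3 6]
Step 3: flows [0=2,2->1] -> levels [6 4 5]
Step 4: flows [0->2,2->1] -> levels [5 5 5]
Step 5: flows [0=2,1=2] -> levels [5 5 5]
  -> stable; steps 6..6 unchanged -> [5 5 5]

Answer: 5 5 5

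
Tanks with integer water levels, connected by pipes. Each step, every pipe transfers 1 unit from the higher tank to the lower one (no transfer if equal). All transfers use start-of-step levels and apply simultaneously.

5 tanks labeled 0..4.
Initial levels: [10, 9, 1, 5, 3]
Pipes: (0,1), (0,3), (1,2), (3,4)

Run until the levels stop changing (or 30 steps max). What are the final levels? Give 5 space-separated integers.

Answer: 7 4 6 5 6

Derivation:
Step 1: flows [0->1,0->3,1->2,3->4] -> levels [8 9 2 5 4]
Step 2: flows [1->0,0->3,1->2,3->4] -> levels [8 7 3 5 5]
Step 3: flows [0->1,0->3,1->2,3=4] -> levels [6 7 4 6 5]
Step 4: flows [1->0,0=3,1->2,3->4] -> levels [7 5 5 5 6]
Step 5: flows [0->1,0->3,1=2,4->3] -> levels [5 6 5 7 5]
Step 6: flows [1->0,3->0,1->2,3->4] -> levels [7 4 6 5 6]
Step 7: flows [0->1,0->3,2->1,4->3] -> levels [5 6 5 7 5]
  -> period-2 cycle: step 7 state = step 5 state; never stabilizes
  -> state at step 30: (30-5) mod 2 = 1, same as step 6 -> [7 4 6 5 6]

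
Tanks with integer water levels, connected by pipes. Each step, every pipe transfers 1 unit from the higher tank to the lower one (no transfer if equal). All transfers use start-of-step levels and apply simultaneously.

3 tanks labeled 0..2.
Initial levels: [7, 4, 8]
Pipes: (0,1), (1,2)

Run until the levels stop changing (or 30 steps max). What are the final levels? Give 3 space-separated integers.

Step 1: flows [0->1,2->1] -> levels [6 6 7]
Step 2: flows [0=1,2->1] -> levels [6 7 6]
Step 3: flows [1->0,1->2] -> levels [7 5 7]
Step 4: flows [0->1,2->1] -> levels [6 7 6]
  -> period-2 cycle: step 4 state = step 2 state; never stabilizes
  -> state at step 30: (30-2) mod 2 = 0, same as step 2 -> [6 7 6]

Answer: 6 7 6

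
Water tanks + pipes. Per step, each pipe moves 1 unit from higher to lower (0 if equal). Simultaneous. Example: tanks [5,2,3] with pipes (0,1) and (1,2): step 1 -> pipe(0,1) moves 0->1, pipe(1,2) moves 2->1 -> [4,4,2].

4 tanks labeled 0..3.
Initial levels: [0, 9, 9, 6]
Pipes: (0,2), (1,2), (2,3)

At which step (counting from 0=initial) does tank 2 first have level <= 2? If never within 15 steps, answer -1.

Step 1: flows [2->0,1=2,2->3] -> levels [1 9 7 7]
Step 2: flows [2->0,1->2,2=3] -> levels [2 8 7 7]
Step 3: flows [2->0,1->2,2=3] -> levels [3 7 7 7]
Step 4: flows [2->0,1=2,2=3] -> levels [4 7 6 7]
Step 5: flows [2->0,1->2,3->2] -> levels [5 6 7 6]
Step 6: flows [2->0,2->1,2->3] -> levels [6 7 4 7]
Step 7: flows [0->2,1->2,3->2] -> levels [5 6 7 6]
  -> period-2 cycle (repeats step 5); tank 2 never drops to <=2
Tank 2 never reaches <=2 within 15 steps

Answer: -1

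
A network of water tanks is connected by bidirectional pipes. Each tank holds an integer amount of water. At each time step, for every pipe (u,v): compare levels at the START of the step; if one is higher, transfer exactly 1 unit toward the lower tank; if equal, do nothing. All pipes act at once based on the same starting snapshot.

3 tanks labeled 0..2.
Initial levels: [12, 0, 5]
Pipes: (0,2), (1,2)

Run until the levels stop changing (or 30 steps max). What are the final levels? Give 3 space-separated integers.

Step 1: flows [0->2,2->1] -> levels [11 1 5]
Step 2: flows [0->2,2->1] -> levels [10 2 5]
Step 3: flows [0->2,2->1] -> levels [9 3 5]
Step 4: flows [0->2,2->1] -> levels [8 4 5]
Step 5: flows [0->2,2->1] -> levels [7 5 5]
Step 6: flows [0->2,1=2] -> levels [6 5 6]
Step 7: flows [0=2,2->1] -> levels [6 6 5]
Step 8: flows [0->2,1->2] -> levels [5 5 7]
Step 9: flows [2->0,2->1] -> levels [6 6 5]
  -> period-2 cycle: step 9 state = step 7 state; never stabilizes
  -> state at step 30: (30-7) mod 2 = 1, same as step 8 -> [5 5 7]

Answer: 5 5 7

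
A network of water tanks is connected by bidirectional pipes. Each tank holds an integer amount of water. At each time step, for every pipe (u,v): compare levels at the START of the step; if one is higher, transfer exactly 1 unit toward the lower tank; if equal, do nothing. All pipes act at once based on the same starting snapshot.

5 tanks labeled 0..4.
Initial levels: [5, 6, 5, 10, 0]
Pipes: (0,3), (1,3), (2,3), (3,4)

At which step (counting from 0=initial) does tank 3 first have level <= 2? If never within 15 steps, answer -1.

Step 1: flows [3->0,3->1,3->2,3->4] -> levels [6 7 6 6 1]
Step 2: flows [0=3,1->3,2=3,3->4] -> levels [6 6 6 6 2]
Step 3: flows [0=3,1=3,2=3,3->4] -> levels [6 6 6 5 3]
Step 4: flows [0->3,1->3,2->3,3->4] -> levels [5 5 5 7 4]
Step 5: flows [3->0,3->1,3->2,3->4] -> levels [6 6 6 3 5]
Step 6: flows [0->3,1->3,2->3,4->3] -> levels [5 5 5 7 4]
  -> period-2 cycle (repeats step 4); tank 3 never drops to <=2
Tank 3 never reaches <=2 within 15 steps

Answer: -1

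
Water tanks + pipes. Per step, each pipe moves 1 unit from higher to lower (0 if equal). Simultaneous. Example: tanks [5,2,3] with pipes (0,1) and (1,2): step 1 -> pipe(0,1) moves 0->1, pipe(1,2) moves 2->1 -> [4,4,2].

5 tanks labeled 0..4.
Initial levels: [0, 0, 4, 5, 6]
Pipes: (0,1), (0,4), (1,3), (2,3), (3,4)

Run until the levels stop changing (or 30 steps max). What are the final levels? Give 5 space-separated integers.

Answer: 3 2 3 5 2

Derivation:
Step 1: flows [0=1,4->0,3->1,3->2,4->3] -> levels [1 1 5 4 4]
Step 2: flows [0=1,4->0,3->1,2->3,3=4] -> levels [2 2 4 4 3]
Step 3: flows [0=1,4->0,3->1,2=3,3->4] -> levels [3 3 4 2 3]
Step 4: flows [0=1,0=4,1->3,2->3,4->3] -> levels [3 2 3 5 2]
Step 5: flows [0->1,0->4,3->1,3->2,3->4] -> levels [1 4 4 2 4]
Step 6: flows [1->0,4->0,1->3,2->3,4->3] -> levels [3 2 3 5 2]
  -> period-2 cycle: step 6 state = step 4 state; never stabilizes
  -> state at step 30: (30-4) mod 2 = 0, same as step 4 -> [3 2 3 5 2]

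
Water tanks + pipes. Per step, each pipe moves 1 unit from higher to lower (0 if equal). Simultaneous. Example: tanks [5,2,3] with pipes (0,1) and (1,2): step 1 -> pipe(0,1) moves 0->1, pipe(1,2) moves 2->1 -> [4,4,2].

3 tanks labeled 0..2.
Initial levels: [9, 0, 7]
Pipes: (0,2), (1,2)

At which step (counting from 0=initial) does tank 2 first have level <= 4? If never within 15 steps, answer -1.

Step 1: flows [0->2,2->1] -> levels [8 1 7]
Step 2: flows [0->2,2->1] -> levels [7 2 7]
Step 3: flows [0=2,2->1] -> levels [7 3 6]
Step 4: flows [0->2,2->1] -> levels [6 4 6]
Step 5: flows [0=2,2->1] -> levels [6 5 5]
Step 6: flows [0->2,1=2] -> levels [5 5 6]
Step 7: flows [2->0,2->1] -> levels [6 6 4]
Tank 2 first reaches <=4 at step 7

Answer: 7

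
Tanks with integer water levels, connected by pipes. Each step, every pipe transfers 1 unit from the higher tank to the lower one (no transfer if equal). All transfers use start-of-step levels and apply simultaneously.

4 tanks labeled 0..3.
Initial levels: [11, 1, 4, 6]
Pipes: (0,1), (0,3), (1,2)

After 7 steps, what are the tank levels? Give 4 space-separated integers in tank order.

Step 1: flows [0->1,0->3,2->1] -> levels [9 3 3 7]
Step 2: flows [0->1,0->3,1=2] -> levels [7 4 3 8]
Step 3: flows [0->1,3->0,1->2] -> levels [7 4 4 7]
Step 4: flows [0->1,0=3,1=2] -> levels [6 5 4 7]
Step 5: flows [0->1,3->0,1->2] -> levels [6 5 5 6]
Step 6: flows [0->1,0=3,1=2] -> levels [5 6 5 6]
Step 7: flows [1->0,3->0,1->2] -> levels [7 4 6 5]

Answer: 7 4 6 5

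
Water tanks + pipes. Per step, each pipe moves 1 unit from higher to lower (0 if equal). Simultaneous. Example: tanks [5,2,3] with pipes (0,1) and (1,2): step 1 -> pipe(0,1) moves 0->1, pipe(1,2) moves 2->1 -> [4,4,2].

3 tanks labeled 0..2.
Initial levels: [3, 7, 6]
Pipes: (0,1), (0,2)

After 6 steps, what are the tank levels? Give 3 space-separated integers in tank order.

Answer: 6 5 5

Derivation:
Step 1: flows [1->0,2->0] -> levels [5 6 5]
Step 2: flows [1->0,0=2] -> levels [6 5 5]
Step 3: flows [0->1,0->2] -> levels [4 6 6]
Step 4: flows [1->0,2->0] -> levels [6 5 5]
  -> period-2 cycle: step 4 state = step 2 state
  -> state at step 6: (6-2) mod 2 = 0, same as step 2 -> [6 5 5]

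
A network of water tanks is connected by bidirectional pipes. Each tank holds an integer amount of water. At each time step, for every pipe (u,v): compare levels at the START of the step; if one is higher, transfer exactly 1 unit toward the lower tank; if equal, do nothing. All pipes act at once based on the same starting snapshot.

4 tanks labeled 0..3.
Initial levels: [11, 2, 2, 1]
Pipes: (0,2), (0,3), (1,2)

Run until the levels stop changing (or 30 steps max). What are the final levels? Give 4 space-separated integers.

Answer: 3 3 5 5

Derivation:
Step 1: flows [0->2,0->3,1=2] -> levels [9 2 3 2]
Step 2: flows [0->2,0->3,2->1] -> levels [7 3 3 3]
Step 3: flows [0->2,0->3,1=2] -> levels [5 3 4 4]
Step 4: flows [0->2,0->3,2->1] -> levels [3 4 4 5]
Step 5: flows [2->0,3->0,1=2] -> levels [5 4 3 4]
Step 6: flows [0->2,0->3,1->2] -> levels [3 3 5 5]
Step 7: flows [2->0,3->0,2->1] -> levels [5 4 3 4]
  -> period-2 cycle: step 7 state = step 5 state; never stabilizes
  -> state at step 30: (30-5) mod 2 = 1, same as step 6 -> [3 3 5 5]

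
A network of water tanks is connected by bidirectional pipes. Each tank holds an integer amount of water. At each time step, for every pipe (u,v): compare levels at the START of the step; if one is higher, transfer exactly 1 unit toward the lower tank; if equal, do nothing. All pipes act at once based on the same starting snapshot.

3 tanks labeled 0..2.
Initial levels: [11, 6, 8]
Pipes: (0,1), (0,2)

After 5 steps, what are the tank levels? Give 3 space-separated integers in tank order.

Step 1: flows [0->1,0->2] -> levels [9 7 9]
Step 2: flows [0->1,0=2] -> levels [8 8 9]
Step 3: flows [0=1,2->0] -> levels [9 8 8]
Step 4: flows [0->1,0->2] -> levels [7 9 9]
Step 5: flows [1->0,2->0] -> levels [9 8 8]

Answer: 9 8 8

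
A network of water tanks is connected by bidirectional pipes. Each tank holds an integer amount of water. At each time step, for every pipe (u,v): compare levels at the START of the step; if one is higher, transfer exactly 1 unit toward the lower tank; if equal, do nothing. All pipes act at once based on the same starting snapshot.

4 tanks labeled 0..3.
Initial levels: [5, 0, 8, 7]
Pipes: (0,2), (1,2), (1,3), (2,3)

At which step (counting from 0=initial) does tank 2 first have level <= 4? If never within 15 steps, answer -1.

Answer: 3

Derivation:
Step 1: flows [2->0,2->1,3->1,2->3] -> levels [6 2 5 7]
Step 2: flows [0->2,2->1,3->1,3->2] -> levels [5 4 6 5]
Step 3: flows [2->0,2->1,3->1,2->3] -> levels [6 6 3 5]
Tank 2 first reaches <=4 at step 3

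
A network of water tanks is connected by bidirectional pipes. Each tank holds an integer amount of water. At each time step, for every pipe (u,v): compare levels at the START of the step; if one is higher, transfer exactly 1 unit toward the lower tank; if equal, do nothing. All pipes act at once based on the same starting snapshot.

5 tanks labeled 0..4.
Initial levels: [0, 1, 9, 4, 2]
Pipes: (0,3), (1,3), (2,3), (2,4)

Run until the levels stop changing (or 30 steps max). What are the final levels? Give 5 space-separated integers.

Answer: 3 3 5 1 4

Derivation:
Step 1: flows [3->0,3->1,2->3,2->4] -> levels [1 2 7 3 3]
Step 2: flows [3->0,3->1,2->3,2->4] -> levels [2 3 5 2 4]
Step 3: flows [0=3,1->3,2->3,2->4] -> levels [2 2 3 4 5]
Step 4: flows [3->0,3->1,3->2,4->2] -> levels [3 3 5 1 4]
Step 5: flows [0->3,1->3,2->3,2->4] -> levels [2 2 3 4 5]
  -> period-2 cycle: step 5 state = step 3 state; never stabilizes
  -> state at step 30: (30-3) mod 2 = 1, same as step 4 -> [3 3 5 1 4]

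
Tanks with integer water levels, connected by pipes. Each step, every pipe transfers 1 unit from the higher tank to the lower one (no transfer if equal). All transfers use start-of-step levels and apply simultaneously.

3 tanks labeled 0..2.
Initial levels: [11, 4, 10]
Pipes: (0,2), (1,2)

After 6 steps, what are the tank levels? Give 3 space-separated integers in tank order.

Step 1: flows [0->2,2->1] -> levels [10 5 10]
Step 2: flows [0=2,2->1] -> levels [10 6 9]
Step 3: flows [0->2,2->1] -> levels [9 7 9]
Step 4: flows [0=2,2->1] -> levels [9 8 8]
Step 5: flows [0->2,1=2] -> levels [8 8 9]
Step 6: flows [2->0,2->1] -> levels [9 9 7]

Answer: 9 9 7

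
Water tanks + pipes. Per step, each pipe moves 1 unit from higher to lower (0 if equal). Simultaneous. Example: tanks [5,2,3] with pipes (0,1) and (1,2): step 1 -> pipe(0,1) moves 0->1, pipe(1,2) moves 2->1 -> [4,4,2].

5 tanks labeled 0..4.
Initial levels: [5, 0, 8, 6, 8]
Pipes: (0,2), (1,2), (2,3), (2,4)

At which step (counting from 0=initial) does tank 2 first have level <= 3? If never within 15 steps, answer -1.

Answer: -1

Derivation:
Step 1: flows [2->0,2->1,2->3,2=4] -> levels [6 1 5 7 8]
Step 2: flows [0->2,2->1,3->2,4->2] -> levels [5 2 7 6 7]
Step 3: flows [2->0,2->1,2->3,2=4] -> levels [6 3 4 7 7]
Step 4: flows [0->2,2->1,3->2,4->2] -> levels [5 4 6 6 6]
Step 5: flows [2->0,2->1,2=3,2=4] -> levels [6 5 4 6 6]
Step 6: flows [0->2,1->2,3->2,4->2] -> levels [5 4 8 5 5]
Step 7: flows [2->0,2->1,2->3,2->4] -> levels [6 5 4 6 6]
  -> period-2 cycle (repeats step 5); tank 2 never drops to <=3
Tank 2 never reaches <=3 within 15 steps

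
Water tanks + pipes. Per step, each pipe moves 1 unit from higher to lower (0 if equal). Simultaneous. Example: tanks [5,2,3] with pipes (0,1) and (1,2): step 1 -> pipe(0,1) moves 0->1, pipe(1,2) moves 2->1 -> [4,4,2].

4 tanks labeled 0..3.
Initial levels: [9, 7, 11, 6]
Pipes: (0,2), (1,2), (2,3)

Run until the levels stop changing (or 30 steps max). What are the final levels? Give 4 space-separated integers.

Step 1: flows [2->0,2->1,2->3] -> levels [10 8 8 7]
Step 2: flows [0->2,1=2,2->3] -> levels [9 8 8 8]
Step 3: flows [0->2,1=2,2=3] -> levels [8 8 9 8]
Step 4: flows [2->0,2->1,2->3] -> levels [9 9 6 9]
Step 5: flows [0->2,1->2,3->2] -> levels [8 8 9 8]
  -> period-2 cycle: step 5 state = step 3 state; never stabilizes
  -> state at step 30: (30-3) mod 2 = 1, same as step 4 -> [9 9 6 9]

Answer: 9 9 6 9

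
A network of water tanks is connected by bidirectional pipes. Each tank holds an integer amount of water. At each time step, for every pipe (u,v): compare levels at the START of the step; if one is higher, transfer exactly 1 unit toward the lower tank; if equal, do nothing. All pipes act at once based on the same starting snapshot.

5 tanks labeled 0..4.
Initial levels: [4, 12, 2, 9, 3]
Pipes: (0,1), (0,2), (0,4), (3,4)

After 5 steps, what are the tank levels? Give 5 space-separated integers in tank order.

Step 1: flows [1->0,0->2,0->4,3->4] -> levels [3 11 3 8 5]
Step 2: flows [1->0,0=2,4->0,3->4] -> levels [5 10 3 7 5]
Step 3: flows [1->0,0->2,0=4,3->4] -> levels [5 9 4 6 6]
Step 4: flows [1->0,0->2,4->0,3=4] -> levels [6 8 5 6 5]
Step 5: flows [1->0,0->2,0->4,3->4] -> levels [5 7 6 5 7]

Answer: 5 7 6 5 7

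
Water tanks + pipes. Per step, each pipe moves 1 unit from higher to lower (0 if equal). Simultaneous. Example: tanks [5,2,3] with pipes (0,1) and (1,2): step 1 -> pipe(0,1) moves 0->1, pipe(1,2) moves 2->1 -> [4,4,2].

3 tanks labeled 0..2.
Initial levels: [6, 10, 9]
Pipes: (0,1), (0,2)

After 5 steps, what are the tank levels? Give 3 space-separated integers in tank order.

Answer: 7 9 9

Derivation:
Step 1: flows [1->0,2->0] -> levels [8 9 8]
Step 2: flows [1->0,0=2] -> levels [9 8 8]
Step 3: flows [0->1,0->2] -> levels [7 9 9]
Step 4: flows [1->0,2->0] -> levels [9 8 8]
  -> period-2 cycle: step 4 state = step 2 state
  -> state at step 5: (5-2) mod 2 = 1, same as step 3 -> [7 9 9]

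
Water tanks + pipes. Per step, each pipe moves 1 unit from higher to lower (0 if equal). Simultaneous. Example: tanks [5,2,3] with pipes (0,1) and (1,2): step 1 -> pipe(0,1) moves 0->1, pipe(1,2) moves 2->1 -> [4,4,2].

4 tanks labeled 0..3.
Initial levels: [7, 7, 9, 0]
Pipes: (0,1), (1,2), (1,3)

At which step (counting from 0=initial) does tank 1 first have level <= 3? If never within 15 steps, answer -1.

Answer: -1

Derivation:
Step 1: flows [0=1,2->1,1->3] -> levels [7 7 8 1]
Step 2: flows [0=1,2->1,1->3] -> levels [7 7 7 2]
Step 3: flows [0=1,1=2,1->3] -> levels [7 6 7 3]
Step 4: flows [0->1,2->1,1->3] -> levels [6 7 6 4]
Step 5: flows [1->0,1->2,1->3] -> levels [7 4 7 5]
Step 6: flows [0->1,2->1,3->1] -> levels [6 7 6 4]
  -> period-2 cycle (repeats step 4); tank 1 never drops to <=3
Tank 1 never reaches <=3 within 15 steps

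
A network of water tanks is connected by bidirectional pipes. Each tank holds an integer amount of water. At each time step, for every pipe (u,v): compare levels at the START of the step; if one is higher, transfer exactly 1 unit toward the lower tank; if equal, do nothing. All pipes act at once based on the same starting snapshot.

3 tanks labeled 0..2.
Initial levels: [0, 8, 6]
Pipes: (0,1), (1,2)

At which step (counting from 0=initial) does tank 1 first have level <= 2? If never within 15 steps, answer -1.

Answer: -1

Derivation:
Step 1: flows [1->0,1->2] -> levels [1 6 7]
Step 2: flows [1->0,2->1] -> levels [2 6 6]
Step 3: flows [1->0,1=2] -> levels [3 5 6]
Step 4: flows [1->0,2->1] -> levels [4 5 5]
Step 5: flows [1->0,1=2] -> levels [5 4 5]
Step 6: flows [0->1,2->1] -> levels [4 6 4]
Step 7: flows [1->0,1->2] -> levels [5 4 5]
  -> period-2 cycle (repeats step 5); tank 1 never drops to <=2
Tank 1 never reaches <=2 within 15 steps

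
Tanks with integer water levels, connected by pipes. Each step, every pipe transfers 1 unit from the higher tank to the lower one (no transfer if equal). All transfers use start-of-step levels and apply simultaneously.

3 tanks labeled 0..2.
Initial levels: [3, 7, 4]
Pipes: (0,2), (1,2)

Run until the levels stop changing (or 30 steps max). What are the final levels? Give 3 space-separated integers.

Answer: 4 4 6

Derivation:
Step 1: flows [2->0,1->2] -> levels [4 6 4]
Step 2: flows [0=2,1->2] -> levels [4 5 5]
Step 3: flows [2->0,1=2] -> levels [5 5 4]
Step 4: flows [0->2,1->2] -> levels [4 4 6]
Step 5: flows [2->0,2->1] -> levels [5 5 4]
  -> period-2 cycle: step 5 state = step 3 state; never stabilizes
  -> state at step 30: (30-3) mod 2 = 1, same as step 4 -> [4 4 6]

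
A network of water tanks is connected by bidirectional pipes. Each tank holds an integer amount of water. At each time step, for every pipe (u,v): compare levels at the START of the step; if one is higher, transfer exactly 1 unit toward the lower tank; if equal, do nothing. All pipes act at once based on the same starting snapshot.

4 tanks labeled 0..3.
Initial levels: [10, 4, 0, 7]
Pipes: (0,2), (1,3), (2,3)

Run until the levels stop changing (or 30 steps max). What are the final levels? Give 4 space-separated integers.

Step 1: flows [0->2,3->1,3->2] -> levels [9 5 2 5]
Step 2: flows [0->2,1=3,3->2] -> levels [8 5 4 4]
Step 3: flows [0->2,1->3,2=3] -> levels [7 4 5 5]
Step 4: flows [0->2,3->1,2=3] -> levels [6 5 6 4]
Step 5: flows [0=2,1->3,2->3] -> levels [6 4 5 6]
Step 6: flows [0->2,3->1,3->2] -> levels [5 5 7 4]
Step 7: flows [2->0,1->3,2->3] -> levels [6 4 5 6]
  -> period-2 cycle: step 7 state = step 5 state; never stabilizes
  -> state at step 30: (30-5) mod 2 = 1, same as step 6 -> [5 5 7 4]

Answer: 5 5 7 4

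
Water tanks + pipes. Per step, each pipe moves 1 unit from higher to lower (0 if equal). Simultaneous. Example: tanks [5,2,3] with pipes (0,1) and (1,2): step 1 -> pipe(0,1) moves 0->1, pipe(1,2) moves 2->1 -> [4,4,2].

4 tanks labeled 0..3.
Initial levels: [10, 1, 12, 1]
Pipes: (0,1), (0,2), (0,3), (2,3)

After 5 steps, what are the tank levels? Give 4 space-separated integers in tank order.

Answer: 4 6 7 7

Derivation:
Step 1: flows [0->1,2->0,0->3,2->3] -> levels [9 2 10 3]
Step 2: flows [0->1,2->0,0->3,2->3] -> levels [8 3 8 5]
Step 3: flows [0->1,0=2,0->3,2->3] -> levels [6 4 7 7]
Step 4: flows [0->1,2->0,3->0,2=3] -> levels [7 5 6 6]
Step 5: flows [0->1,0->2,0->3,2=3] -> levels [4 6 7 7]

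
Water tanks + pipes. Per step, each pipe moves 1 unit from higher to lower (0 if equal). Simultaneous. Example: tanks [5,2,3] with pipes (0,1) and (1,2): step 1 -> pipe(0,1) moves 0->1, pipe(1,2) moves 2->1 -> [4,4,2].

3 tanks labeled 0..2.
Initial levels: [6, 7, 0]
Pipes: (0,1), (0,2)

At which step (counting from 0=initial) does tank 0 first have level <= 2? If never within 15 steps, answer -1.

Answer: -1

Derivation:
Step 1: flows [1->0,0->2] -> levels [6 6 1]
Step 2: flows [0=1,0->2] -> levels [5 6 2]
Step 3: flows [1->0,0->2] -> levels [5 5 3]
Step 4: flows [0=1,0->2] -> levels [4 5 4]
Step 5: flows [1->0,0=2] -> levels [5 4 4]
Step 6: flows [0->1,0->2] -> levels [3 5 5]
Step 7: flows [1->0,2->0] -> levels [5 4 4]
  -> period-2 cycle (repeats step 5); tank 0 never drops to <=2
Tank 0 never reaches <=2 within 15 steps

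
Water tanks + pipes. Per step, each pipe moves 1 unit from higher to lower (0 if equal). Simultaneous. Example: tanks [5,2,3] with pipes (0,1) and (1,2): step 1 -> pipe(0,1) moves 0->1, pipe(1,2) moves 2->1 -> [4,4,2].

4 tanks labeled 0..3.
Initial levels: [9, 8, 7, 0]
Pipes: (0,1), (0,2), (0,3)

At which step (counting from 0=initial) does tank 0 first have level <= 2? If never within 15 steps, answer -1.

Answer: -1

Derivation:
Step 1: flows [0->1,0->2,0->3] -> levels [6 9 8 1]
Step 2: flows [1->0,2->0,0->3] -> levels [7 8 7 2]
Step 3: flows [1->0,0=2,0->3] -> levels [7 7 7 3]
Step 4: flows [0=1,0=2,0->3] -> levels [6 7 7 4]
Step 5: flows [1->0,2->0,0->3] -> levels [7 6 6 5]
Step 6: flows [0->1,0->2,0->3] -> levels [4 7 7 6]
Step 7: flows [1->0,2->0,3->0] -> levels [7 6 6 5]
  -> period-2 cycle (repeats step 5); tank 0 never drops to <=2
Tank 0 never reaches <=2 within 15 steps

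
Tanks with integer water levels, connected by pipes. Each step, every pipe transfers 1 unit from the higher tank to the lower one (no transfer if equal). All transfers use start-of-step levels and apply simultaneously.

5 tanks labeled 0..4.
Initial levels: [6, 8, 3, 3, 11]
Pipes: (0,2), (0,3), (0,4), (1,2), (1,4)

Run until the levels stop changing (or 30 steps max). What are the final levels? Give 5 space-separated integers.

Step 1: flows [0->2,0->3,4->0,1->2,4->1] -> levels [5 8 5 4 9]
Step 2: flows [0=2,0->3,4->0,1->2,4->1] -> levels [5 8 6 5 7]
Step 3: flows [2->0,0=3,4->0,1->2,1->4] -> levels [7 6 6 5 7]
Step 4: flows [0->2,0->3,0=4,1=2,4->1] -> levels [5 7 7 6 6]
Step 5: flows [2->0,3->0,4->0,1=2,1->4] -> levels [8 6 6 5 6]
Step 6: flows [0->2,0->3,0->4,1=2,1=4] -> levels [5 6 7 6 7]
Step 7: flows [2->0,3->0,4->0,2->1,4->1] -> levels [8 8 5 5 5]
Step 8: flows [0->2,0->3,0->4,1->2,1->4] -> levels [5 6 7 6 7]
  -> period-2 cycle: step 8 state = step 6 state; never stabilizes
  -> state at step 30: (30-6) mod 2 = 0, same as step 6 -> [5 6 7 6 7]

Answer: 5 6 7 6 7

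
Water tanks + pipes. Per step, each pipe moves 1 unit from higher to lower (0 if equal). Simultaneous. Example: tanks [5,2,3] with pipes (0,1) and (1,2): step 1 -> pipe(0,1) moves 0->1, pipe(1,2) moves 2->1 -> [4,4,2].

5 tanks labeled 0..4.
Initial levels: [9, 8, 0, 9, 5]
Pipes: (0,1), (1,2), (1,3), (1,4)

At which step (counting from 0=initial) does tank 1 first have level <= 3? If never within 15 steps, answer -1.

Answer: -1

Derivation:
Step 1: flows [0->1,1->2,3->1,1->4] -> levels [8 8 1 8 6]
Step 2: flows [0=1,1->2,1=3,1->4] -> levels [8 6 2 8 7]
Step 3: flows [0->1,1->2,3->1,4->1] -> levels [7 8 3 7 6]
Step 4: flows [1->0,1->2,1->3,1->4] -> levels [8 4 4 8 7]
Step 5: flows [0->1,1=2,3->1,4->1] -> levels [7 7 4 7 6]
Step 6: flows [0=1,1->2,1=3,1->4] -> levels [7 5 5 7 7]
Step 7: flows [0->1,1=2,3->1,4->1] -> levels [6 8 5 6 6]
Step 8: flows [1->0,1->2,1->3,1->4] -> levels [7 4 6 7 7]
Step 9: flows [0->1,2->1,3->1,4->1] -> levels [6 8 5 6 6]
  -> period-2 cycle (repeats step 7); tank 1 never drops to <=3
Tank 1 never reaches <=3 within 15 steps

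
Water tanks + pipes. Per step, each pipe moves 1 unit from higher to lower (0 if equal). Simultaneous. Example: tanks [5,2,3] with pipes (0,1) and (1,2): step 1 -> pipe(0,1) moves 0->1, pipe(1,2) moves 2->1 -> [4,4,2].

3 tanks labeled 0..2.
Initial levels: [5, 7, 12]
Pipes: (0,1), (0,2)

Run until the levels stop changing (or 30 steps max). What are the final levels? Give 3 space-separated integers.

Step 1: flows [1->0,2->0] -> levels [7 6 11]
Step 2: flows [0->1,2->0] -> levels [7 7 10]
Step 3: flows [0=1,2->0] -> levels [8 7 9]
Step 4: flows [0->1,2->0] -> levels [8 8 8]
Step 5: flows [0=1,0=2] -> levels [8 8 8]
  -> stable (no change)

Answer: 8 8 8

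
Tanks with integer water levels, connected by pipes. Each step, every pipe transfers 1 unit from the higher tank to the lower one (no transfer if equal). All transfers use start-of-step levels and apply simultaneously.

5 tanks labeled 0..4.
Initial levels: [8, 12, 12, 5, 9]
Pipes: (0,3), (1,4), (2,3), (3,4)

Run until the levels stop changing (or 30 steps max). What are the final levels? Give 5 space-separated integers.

Answer: 9 10 9 10 8

Derivation:
Step 1: flows [0->3,1->4,2->3,4->3] -> levels [7 11 11 8 9]
Step 2: flows [3->0,1->4,2->3,4->3] -> levels [8 10 10 9 9]
Step 3: flows [3->0,1->4,2->3,3=4] -> levels [9 9 9 9 10]
Step 4: flows [0=3,4->1,2=3,4->3] -> levels [9 10 9 10 8]
Step 5: flows [3->0,1->4,3->2,3->4] -> levels [10 9 10 7 10]
Step 6: flows [0->3,4->1,2->3,4->3] -> levels [9 10 9 10 8]
  -> period-2 cycle: step 6 state = step 4 state; never stabilizes
  -> state at step 30: (30-4) mod 2 = 0, same as step 4 -> [9 10 9 10 8]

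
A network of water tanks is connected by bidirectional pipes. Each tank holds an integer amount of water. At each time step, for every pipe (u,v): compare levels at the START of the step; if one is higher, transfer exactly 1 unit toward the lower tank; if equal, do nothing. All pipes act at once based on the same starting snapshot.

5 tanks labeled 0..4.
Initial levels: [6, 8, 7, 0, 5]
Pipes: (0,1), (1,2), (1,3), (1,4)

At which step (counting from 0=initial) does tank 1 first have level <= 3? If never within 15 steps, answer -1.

Answer: 5

Derivation:
Step 1: flows [1->0,1->2,1->3,1->4] -> levels [7 4 8 1 6]
Step 2: flows [0->1,2->1,1->3,4->1] -> levels [6 6 7 2 5]
Step 3: flows [0=1,2->1,1->3,1->4] -> levels [6 5 6 3 6]
Step 4: flows [0->1,2->1,1->3,4->1] -> levels [5 7 5 4 5]
Step 5: flows [1->0,1->2,1->3,1->4] -> levels [6 3 6 5 6]
Tank 1 first reaches <=3 at step 5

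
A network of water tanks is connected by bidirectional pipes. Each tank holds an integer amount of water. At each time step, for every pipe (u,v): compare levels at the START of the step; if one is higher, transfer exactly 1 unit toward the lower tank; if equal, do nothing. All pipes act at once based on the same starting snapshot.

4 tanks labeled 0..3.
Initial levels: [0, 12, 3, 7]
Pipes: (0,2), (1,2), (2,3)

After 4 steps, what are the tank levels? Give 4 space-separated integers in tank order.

Step 1: flows [2->0,1->2,3->2] -> levels [1 11 4 6]
Step 2: flows [2->0,1->2,3->2] -> levels [2 10 5 5]
Step 3: flows [2->0,1->2,2=3] -> levels [3 9 5 5]
Step 4: flows [2->0,1->2,2=3] -> levels [4 8 5 5]

Answer: 4 8 5 5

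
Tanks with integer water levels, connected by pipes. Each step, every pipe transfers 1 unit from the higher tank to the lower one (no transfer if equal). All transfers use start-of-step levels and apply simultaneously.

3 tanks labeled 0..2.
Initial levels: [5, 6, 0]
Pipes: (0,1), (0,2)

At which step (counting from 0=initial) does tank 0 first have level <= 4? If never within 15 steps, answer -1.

Step 1: flows [1->0,0->2] -> levels [5 5 1]
Step 2: flows [0=1,0->2] -> levels [4 5 2]
Tank 0 first reaches <=4 at step 2

Answer: 2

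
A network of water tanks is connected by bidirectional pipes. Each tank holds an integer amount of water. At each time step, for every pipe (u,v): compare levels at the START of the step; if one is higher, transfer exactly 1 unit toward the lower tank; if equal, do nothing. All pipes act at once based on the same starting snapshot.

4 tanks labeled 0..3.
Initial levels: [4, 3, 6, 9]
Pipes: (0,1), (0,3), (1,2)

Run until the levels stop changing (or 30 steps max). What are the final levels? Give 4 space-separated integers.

Answer: 7 4 6 5

Derivation:
Step 1: flows [0->1,3->0,2->1] -> levels [4 5 5 8]
Step 2: flows [1->0,3->0,1=2] -> levels [6 4 5 7]
Step 3: flows [0->1,3->0,2->1] -> levels [6 6 4 6]
Step 4: flows [0=1,0=3,1->2] -> levels [6 5 5 6]
Step 5: flows [0->1,0=3,1=2] -> levels [5 6 5 6]
Step 6: flows [1->0,3->0,1->2] -> levels [7 4 6 5]
Step 7: flows [0->1,0->3,2->1] -> levels [5 6 5 6]
  -> period-2 cycle: step 7 state = step 5 state; never stabilizes
  -> state at step 30: (30-5) mod 2 = 1, same as step 6 -> [7 4 6 5]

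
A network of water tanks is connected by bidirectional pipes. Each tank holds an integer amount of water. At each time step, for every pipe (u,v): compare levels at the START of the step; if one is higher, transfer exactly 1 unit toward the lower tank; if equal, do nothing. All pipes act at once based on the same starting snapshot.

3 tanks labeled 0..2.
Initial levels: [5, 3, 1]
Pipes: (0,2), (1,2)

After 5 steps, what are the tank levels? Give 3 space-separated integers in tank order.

Answer: 3 3 3

Derivation:
Step 1: flows [0->2,1->2] -> levels [4 2 3]
Step 2: flows [0->2,2->1] -> levels [3 3 3]
Step 3: flows [0=2,1=2] -> levels [3 3 3]
  -> stable; steps 4..5 unchanged -> [3 3 3]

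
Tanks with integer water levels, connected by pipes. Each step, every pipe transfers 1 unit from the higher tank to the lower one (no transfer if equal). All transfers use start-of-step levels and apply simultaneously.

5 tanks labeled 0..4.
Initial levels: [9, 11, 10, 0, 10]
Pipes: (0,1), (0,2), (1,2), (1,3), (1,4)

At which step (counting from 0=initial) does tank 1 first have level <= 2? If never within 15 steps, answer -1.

Step 1: flows [1->0,2->0,1->2,1->3,1->4] -> levels [11 7 10 1 11]
Step 2: flows [0->1,0->2,2->1,1->3,4->1] -> levels [9 9 10 2 10]
Step 3: flows [0=1,2->0,2->1,1->3,4->1] -> levels [10 10 8 3 9]
Step 4: flows [0=1,0->2,1->2,1->3,1->4] -> levels [9 7 10 4 10]
Step 5: flows [0->1,2->0,2->1,1->3,4->1] -> levels [9 9 8 5 9]
Step 6: flows [0=1,0->2,1->2,1->3,1=4] -> levels [8 7 10 6 9]
Step 7: flows [0->1,2->0,2->1,1->3,4->1] -> levels [8 9 8 7 8]
Step 8: flows [1->0,0=2,1->2,1->3,1->4] -> levels [9 5 9 8 9]
Step 9: flows [0->1,0=2,2->1,3->1,4->1] -> levels [8 9 8 7 8]
  -> period-2 cycle (repeats step 7); tank 1 never drops to <=2
Tank 1 never reaches <=2 within 15 steps

Answer: -1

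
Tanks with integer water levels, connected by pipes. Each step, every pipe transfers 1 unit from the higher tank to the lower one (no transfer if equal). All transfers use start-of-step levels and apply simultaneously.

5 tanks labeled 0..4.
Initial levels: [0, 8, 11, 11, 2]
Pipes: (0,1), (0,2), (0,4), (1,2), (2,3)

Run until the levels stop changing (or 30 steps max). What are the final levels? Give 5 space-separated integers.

Step 1: flows [1->0,2->0,4->0,2->1,2=3] -> levels [3 8 9 11 1]
Step 2: flows [1->0,2->0,0->4,2->1,3->2] -> levels [4 8 8 10 2]
Step 3: flows [1->0,2->0,0->4,1=2,3->2] -> levels [5 7 8 9 3]
Step 4: flows [1->0,2->0,0->4,2->1,3->2] -> levels [6 7 7 8 4]
Step 5: flows [1->0,2->0,0->4,1=2,3->2] -> levels [7 6 7 7 5]
Step 6: flows [0->1,0=2,0->4,2->1,2=3] -> levels [5 8 6 7 6]
Step 7: flows [1->0,2->0,4->0,1->2,3->2] -> levels [8 6 7 6 5]
Step 8: flows [0->1,0->2,0->4,2->1,2->3] -> levels [5 8 6 7 6]
  -> period-2 cycle: step 8 state = step 6 state; never stabilizes
  -> state at step 30: (30-6) mod 2 = 0, same as step 6 -> [5 8 6 7 6]

Answer: 5 8 6 7 6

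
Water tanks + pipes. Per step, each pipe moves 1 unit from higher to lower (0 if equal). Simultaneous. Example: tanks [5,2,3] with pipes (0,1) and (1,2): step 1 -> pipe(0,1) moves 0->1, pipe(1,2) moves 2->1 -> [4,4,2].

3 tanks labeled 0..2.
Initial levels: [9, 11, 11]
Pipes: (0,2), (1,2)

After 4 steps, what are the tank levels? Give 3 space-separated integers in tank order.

Answer: 10 10 11

Derivation:
Step 1: flows [2->0,1=2] -> levels [10 11 10]
Step 2: flows [0=2,1->2] -> levels [10 10 11]
Step 3: flows [2->0,2->1] -> levels [11 11 9]
Step 4: flows [0->2,1->2] -> levels [10 10 11]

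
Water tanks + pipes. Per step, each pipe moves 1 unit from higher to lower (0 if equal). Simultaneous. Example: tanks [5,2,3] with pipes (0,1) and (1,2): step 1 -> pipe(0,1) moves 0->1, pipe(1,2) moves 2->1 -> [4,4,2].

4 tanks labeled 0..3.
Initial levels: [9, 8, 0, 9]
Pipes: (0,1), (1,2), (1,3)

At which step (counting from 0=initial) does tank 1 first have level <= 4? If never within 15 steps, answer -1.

Answer: -1

Derivation:
Step 1: flows [0->1,1->2,3->1] -> levels [8 9 1 8]
Step 2: flows [1->0,1->2,1->3] -> levels [9 6 2 9]
Step 3: flows [0->1,1->2,3->1] -> levels [8 7 3 8]
Step 4: flows [0->1,1->2,3->1] -> levels [7 8 4 7]
Step 5: flows [1->0,1->2,1->3] -> levels [8 5 5 8]
Step 6: flows [0->1,1=2,3->1] -> levels [7 7 5 7]
Step 7: flows [0=1,1->2,1=3] -> levels [7 6 6 7]
Step 8: flows [0->1,1=2,3->1] -> levels [6 8 6 6]
Step 9: flows [1->0,1->2,1->3] -> levels [7 5 7 7]
Step 10: flows [0->1,2->1,3->1] -> levels [6 8 6 6]
  -> period-2 cycle (repeats step 8); tank 1 never drops to <=4
Tank 1 never reaches <=4 within 15 steps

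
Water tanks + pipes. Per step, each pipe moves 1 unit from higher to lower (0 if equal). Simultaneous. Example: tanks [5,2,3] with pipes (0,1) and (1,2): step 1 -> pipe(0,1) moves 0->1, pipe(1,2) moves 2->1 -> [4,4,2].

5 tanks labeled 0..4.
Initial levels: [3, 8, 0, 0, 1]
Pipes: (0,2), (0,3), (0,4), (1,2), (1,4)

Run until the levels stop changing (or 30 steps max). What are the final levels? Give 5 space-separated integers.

Answer: 3 4 2 1 2

Derivation:
Step 1: flows [0->2,0->3,0->4,1->2,1->4] -> levels [0 6 2 1 3]
Step 2: flows [2->0,3->0,4->0,1->2,1->4] -> levels [3 4 2 0 3]
Step 3: flows [0->2,0->3,0=4,1->2,1->4] -> levels [1 2 4 1 4]
Step 4: flows [2->0,0=3,4->0,2->1,4->1] -> levels [3 4 2 1 2]
Step 5: flows [0->2,0->3,0->4,1->2,1->4] -> levels [0 2 4 2 4]
Step 6: flows [2->0,3->0,4->0,2->1,4->1] -> levels [3 4 2 1 2]
  -> period-2 cycle: step 6 state = step 4 state; never stabilizes
  -> state at step 30: (30-4) mod 2 = 0, same as step 4 -> [3 4 2 1 2]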